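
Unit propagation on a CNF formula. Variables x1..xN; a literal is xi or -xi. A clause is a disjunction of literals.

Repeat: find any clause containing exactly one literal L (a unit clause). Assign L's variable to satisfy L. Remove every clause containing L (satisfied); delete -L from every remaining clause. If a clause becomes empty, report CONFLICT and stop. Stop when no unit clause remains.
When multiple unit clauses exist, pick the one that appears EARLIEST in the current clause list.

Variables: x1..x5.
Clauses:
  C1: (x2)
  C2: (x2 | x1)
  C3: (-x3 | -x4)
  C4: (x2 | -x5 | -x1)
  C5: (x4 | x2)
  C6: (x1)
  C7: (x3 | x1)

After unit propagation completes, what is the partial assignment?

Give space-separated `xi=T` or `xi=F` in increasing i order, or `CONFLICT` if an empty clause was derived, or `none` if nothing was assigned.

unit clause [2] forces x2=T; simplify:
  satisfied 4 clause(s); 3 remain; assigned so far: [2]
unit clause [1] forces x1=T; simplify:
  satisfied 2 clause(s); 1 remain; assigned so far: [1, 2]

Answer: x1=T x2=T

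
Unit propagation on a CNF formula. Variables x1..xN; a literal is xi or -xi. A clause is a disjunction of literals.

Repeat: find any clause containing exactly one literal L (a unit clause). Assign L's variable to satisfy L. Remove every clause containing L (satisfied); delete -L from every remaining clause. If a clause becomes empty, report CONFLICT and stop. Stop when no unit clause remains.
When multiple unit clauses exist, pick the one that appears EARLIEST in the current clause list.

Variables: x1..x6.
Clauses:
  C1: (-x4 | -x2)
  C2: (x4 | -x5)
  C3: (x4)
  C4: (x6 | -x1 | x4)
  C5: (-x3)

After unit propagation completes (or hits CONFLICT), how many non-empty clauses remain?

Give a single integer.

unit clause [4] forces x4=T; simplify:
  drop -4 from [-4, -2] -> [-2]
  satisfied 3 clause(s); 2 remain; assigned so far: [4]
unit clause [-2] forces x2=F; simplify:
  satisfied 1 clause(s); 1 remain; assigned so far: [2, 4]
unit clause [-3] forces x3=F; simplify:
  satisfied 1 clause(s); 0 remain; assigned so far: [2, 3, 4]

Answer: 0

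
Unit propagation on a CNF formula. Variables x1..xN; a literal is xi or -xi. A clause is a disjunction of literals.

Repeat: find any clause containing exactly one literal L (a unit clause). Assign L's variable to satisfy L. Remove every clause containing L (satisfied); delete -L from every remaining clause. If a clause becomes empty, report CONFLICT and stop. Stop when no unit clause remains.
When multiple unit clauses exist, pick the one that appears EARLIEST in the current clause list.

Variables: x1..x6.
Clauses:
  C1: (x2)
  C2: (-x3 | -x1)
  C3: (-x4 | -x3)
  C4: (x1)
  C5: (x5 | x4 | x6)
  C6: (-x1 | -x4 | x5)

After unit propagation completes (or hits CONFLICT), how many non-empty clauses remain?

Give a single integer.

unit clause [2] forces x2=T; simplify:
  satisfied 1 clause(s); 5 remain; assigned so far: [2]
unit clause [1] forces x1=T; simplify:
  drop -1 from [-3, -1] -> [-3]
  drop -1 from [-1, -4, 5] -> [-4, 5]
  satisfied 1 clause(s); 4 remain; assigned so far: [1, 2]
unit clause [-3] forces x3=F; simplify:
  satisfied 2 clause(s); 2 remain; assigned so far: [1, 2, 3]

Answer: 2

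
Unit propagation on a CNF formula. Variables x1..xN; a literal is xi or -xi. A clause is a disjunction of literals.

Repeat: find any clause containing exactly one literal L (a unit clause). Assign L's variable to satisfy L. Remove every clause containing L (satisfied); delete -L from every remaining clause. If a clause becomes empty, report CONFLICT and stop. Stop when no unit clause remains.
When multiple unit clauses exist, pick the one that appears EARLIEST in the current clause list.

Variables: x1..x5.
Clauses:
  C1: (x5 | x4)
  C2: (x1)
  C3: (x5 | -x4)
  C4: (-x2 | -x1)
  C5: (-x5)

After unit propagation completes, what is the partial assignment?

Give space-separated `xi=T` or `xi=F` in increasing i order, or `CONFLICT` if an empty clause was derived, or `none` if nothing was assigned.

unit clause [1] forces x1=T; simplify:
  drop -1 from [-2, -1] -> [-2]
  satisfied 1 clause(s); 4 remain; assigned so far: [1]
unit clause [-2] forces x2=F; simplify:
  satisfied 1 clause(s); 3 remain; assigned so far: [1, 2]
unit clause [-5] forces x5=F; simplify:
  drop 5 from [5, 4] -> [4]
  drop 5 from [5, -4] -> [-4]
  satisfied 1 clause(s); 2 remain; assigned so far: [1, 2, 5]
unit clause [4] forces x4=T; simplify:
  drop -4 from [-4] -> [] (empty!)
  satisfied 1 clause(s); 1 remain; assigned so far: [1, 2, 4, 5]
CONFLICT (empty clause)

Answer: CONFLICT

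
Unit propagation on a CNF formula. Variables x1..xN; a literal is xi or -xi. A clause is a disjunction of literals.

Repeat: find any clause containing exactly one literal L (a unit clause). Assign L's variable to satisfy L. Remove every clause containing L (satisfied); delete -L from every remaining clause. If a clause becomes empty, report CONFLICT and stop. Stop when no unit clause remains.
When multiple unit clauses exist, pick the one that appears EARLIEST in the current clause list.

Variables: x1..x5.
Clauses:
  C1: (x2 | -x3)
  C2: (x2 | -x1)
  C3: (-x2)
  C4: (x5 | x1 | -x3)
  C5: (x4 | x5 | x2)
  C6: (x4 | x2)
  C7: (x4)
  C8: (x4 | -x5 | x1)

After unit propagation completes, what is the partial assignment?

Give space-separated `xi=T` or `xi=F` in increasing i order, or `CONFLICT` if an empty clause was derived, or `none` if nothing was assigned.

unit clause [-2] forces x2=F; simplify:
  drop 2 from [2, -3] -> [-3]
  drop 2 from [2, -1] -> [-1]
  drop 2 from [4, 5, 2] -> [4, 5]
  drop 2 from [4, 2] -> [4]
  satisfied 1 clause(s); 7 remain; assigned so far: [2]
unit clause [-3] forces x3=F; simplify:
  satisfied 2 clause(s); 5 remain; assigned so far: [2, 3]
unit clause [-1] forces x1=F; simplify:
  drop 1 from [4, -5, 1] -> [4, -5]
  satisfied 1 clause(s); 4 remain; assigned so far: [1, 2, 3]
unit clause [4] forces x4=T; simplify:
  satisfied 4 clause(s); 0 remain; assigned so far: [1, 2, 3, 4]

Answer: x1=F x2=F x3=F x4=T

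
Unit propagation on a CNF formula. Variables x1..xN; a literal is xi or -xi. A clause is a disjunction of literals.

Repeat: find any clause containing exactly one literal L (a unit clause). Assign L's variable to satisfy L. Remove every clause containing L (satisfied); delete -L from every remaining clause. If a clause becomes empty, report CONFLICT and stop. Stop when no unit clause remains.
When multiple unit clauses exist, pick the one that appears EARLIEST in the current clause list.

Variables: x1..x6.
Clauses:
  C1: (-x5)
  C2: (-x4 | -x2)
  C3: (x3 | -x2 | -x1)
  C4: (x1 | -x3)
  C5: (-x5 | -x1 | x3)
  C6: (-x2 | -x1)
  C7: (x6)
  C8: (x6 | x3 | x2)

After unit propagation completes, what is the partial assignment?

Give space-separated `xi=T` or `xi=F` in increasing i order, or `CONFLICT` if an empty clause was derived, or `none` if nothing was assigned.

unit clause [-5] forces x5=F; simplify:
  satisfied 2 clause(s); 6 remain; assigned so far: [5]
unit clause [6] forces x6=T; simplify:
  satisfied 2 clause(s); 4 remain; assigned so far: [5, 6]

Answer: x5=F x6=T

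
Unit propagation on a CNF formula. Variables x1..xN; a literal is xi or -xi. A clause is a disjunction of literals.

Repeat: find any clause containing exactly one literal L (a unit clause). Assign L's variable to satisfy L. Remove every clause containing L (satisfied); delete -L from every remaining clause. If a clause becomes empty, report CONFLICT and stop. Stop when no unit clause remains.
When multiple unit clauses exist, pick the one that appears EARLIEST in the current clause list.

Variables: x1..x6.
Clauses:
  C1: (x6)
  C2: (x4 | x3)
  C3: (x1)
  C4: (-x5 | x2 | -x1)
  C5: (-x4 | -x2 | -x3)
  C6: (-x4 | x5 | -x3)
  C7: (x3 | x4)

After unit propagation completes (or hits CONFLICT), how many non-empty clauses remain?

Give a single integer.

Answer: 5

Derivation:
unit clause [6] forces x6=T; simplify:
  satisfied 1 clause(s); 6 remain; assigned so far: [6]
unit clause [1] forces x1=T; simplify:
  drop -1 from [-5, 2, -1] -> [-5, 2]
  satisfied 1 clause(s); 5 remain; assigned so far: [1, 6]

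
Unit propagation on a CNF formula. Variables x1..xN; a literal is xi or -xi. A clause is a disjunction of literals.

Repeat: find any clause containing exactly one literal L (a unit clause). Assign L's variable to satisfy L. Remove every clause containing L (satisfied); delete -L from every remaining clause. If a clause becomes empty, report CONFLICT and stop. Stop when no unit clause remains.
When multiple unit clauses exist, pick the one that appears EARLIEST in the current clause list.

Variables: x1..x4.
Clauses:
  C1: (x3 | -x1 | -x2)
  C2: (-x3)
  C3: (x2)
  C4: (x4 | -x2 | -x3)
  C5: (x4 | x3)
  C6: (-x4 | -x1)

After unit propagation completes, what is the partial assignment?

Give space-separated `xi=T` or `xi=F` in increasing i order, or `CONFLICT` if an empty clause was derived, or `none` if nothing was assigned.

unit clause [-3] forces x3=F; simplify:
  drop 3 from [3, -1, -2] -> [-1, -2]
  drop 3 from [4, 3] -> [4]
  satisfied 2 clause(s); 4 remain; assigned so far: [3]
unit clause [2] forces x2=T; simplify:
  drop -2 from [-1, -2] -> [-1]
  satisfied 1 clause(s); 3 remain; assigned so far: [2, 3]
unit clause [-1] forces x1=F; simplify:
  satisfied 2 clause(s); 1 remain; assigned so far: [1, 2, 3]
unit clause [4] forces x4=T; simplify:
  satisfied 1 clause(s); 0 remain; assigned so far: [1, 2, 3, 4]

Answer: x1=F x2=T x3=F x4=T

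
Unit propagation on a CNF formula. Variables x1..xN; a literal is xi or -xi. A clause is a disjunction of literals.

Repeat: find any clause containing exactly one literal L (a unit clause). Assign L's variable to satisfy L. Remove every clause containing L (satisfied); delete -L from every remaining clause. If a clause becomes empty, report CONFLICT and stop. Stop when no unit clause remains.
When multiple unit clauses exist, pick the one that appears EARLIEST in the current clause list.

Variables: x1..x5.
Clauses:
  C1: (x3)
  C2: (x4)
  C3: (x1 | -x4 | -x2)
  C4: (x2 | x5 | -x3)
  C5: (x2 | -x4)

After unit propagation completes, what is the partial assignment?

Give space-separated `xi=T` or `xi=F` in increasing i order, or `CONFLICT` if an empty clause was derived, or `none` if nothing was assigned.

Answer: x1=T x2=T x3=T x4=T

Derivation:
unit clause [3] forces x3=T; simplify:
  drop -3 from [2, 5, -3] -> [2, 5]
  satisfied 1 clause(s); 4 remain; assigned so far: [3]
unit clause [4] forces x4=T; simplify:
  drop -4 from [1, -4, -2] -> [1, -2]
  drop -4 from [2, -4] -> [2]
  satisfied 1 clause(s); 3 remain; assigned so far: [3, 4]
unit clause [2] forces x2=T; simplify:
  drop -2 from [1, -2] -> [1]
  satisfied 2 clause(s); 1 remain; assigned so far: [2, 3, 4]
unit clause [1] forces x1=T; simplify:
  satisfied 1 clause(s); 0 remain; assigned so far: [1, 2, 3, 4]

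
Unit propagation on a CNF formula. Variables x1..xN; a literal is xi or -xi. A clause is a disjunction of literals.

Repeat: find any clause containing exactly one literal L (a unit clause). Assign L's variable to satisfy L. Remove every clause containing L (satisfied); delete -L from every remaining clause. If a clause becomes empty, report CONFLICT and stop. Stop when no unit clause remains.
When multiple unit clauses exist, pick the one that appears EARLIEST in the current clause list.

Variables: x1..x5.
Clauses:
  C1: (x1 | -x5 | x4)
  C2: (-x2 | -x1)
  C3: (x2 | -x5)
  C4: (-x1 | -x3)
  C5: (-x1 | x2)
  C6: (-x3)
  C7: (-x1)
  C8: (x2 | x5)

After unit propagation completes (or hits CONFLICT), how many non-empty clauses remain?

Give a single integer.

Answer: 3

Derivation:
unit clause [-3] forces x3=F; simplify:
  satisfied 2 clause(s); 6 remain; assigned so far: [3]
unit clause [-1] forces x1=F; simplify:
  drop 1 from [1, -5, 4] -> [-5, 4]
  satisfied 3 clause(s); 3 remain; assigned so far: [1, 3]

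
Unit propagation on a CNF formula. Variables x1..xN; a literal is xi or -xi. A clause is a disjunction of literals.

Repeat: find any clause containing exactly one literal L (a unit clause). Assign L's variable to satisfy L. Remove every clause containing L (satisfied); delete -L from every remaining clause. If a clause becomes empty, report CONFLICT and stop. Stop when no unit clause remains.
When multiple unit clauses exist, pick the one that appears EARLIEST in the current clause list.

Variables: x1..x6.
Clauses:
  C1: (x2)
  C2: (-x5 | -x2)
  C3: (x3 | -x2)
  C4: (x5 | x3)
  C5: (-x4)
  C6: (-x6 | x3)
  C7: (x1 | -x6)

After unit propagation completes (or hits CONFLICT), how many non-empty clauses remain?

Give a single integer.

Answer: 1

Derivation:
unit clause [2] forces x2=T; simplify:
  drop -2 from [-5, -2] -> [-5]
  drop -2 from [3, -2] -> [3]
  satisfied 1 clause(s); 6 remain; assigned so far: [2]
unit clause [-5] forces x5=F; simplify:
  drop 5 from [5, 3] -> [3]
  satisfied 1 clause(s); 5 remain; assigned so far: [2, 5]
unit clause [3] forces x3=T; simplify:
  satisfied 3 clause(s); 2 remain; assigned so far: [2, 3, 5]
unit clause [-4] forces x4=F; simplify:
  satisfied 1 clause(s); 1 remain; assigned so far: [2, 3, 4, 5]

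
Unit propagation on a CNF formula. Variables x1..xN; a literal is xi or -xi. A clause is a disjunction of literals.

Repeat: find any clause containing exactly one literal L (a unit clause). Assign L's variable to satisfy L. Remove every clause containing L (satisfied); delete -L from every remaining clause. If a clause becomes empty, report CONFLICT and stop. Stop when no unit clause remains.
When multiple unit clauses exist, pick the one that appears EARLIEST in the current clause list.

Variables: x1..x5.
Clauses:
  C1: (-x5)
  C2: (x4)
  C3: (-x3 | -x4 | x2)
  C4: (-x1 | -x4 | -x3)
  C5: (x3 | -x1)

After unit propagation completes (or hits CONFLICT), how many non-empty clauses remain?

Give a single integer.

Answer: 3

Derivation:
unit clause [-5] forces x5=F; simplify:
  satisfied 1 clause(s); 4 remain; assigned so far: [5]
unit clause [4] forces x4=T; simplify:
  drop -4 from [-3, -4, 2] -> [-3, 2]
  drop -4 from [-1, -4, -3] -> [-1, -3]
  satisfied 1 clause(s); 3 remain; assigned so far: [4, 5]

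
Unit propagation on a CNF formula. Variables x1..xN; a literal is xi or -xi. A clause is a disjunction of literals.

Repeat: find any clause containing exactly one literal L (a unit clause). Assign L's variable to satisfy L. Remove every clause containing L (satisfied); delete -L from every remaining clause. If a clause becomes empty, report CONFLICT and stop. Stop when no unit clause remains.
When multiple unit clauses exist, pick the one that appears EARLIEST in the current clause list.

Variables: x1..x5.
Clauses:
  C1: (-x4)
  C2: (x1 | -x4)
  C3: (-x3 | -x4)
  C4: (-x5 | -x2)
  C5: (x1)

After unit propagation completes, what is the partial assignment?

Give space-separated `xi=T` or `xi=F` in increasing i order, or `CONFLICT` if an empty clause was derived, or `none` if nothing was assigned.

unit clause [-4] forces x4=F; simplify:
  satisfied 3 clause(s); 2 remain; assigned so far: [4]
unit clause [1] forces x1=T; simplify:
  satisfied 1 clause(s); 1 remain; assigned so far: [1, 4]

Answer: x1=T x4=F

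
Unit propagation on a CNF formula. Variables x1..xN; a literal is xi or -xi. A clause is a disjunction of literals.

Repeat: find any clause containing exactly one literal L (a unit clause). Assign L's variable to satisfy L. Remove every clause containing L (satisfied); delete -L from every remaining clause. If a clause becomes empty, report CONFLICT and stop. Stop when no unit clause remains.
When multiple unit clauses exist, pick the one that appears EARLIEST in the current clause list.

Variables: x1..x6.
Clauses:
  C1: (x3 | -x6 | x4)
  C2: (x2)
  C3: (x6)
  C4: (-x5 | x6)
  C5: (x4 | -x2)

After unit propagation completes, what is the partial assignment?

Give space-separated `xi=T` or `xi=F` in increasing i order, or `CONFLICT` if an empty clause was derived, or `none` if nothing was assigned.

unit clause [2] forces x2=T; simplify:
  drop -2 from [4, -2] -> [4]
  satisfied 1 clause(s); 4 remain; assigned so far: [2]
unit clause [6] forces x6=T; simplify:
  drop -6 from [3, -6, 4] -> [3, 4]
  satisfied 2 clause(s); 2 remain; assigned so far: [2, 6]
unit clause [4] forces x4=T; simplify:
  satisfied 2 clause(s); 0 remain; assigned so far: [2, 4, 6]

Answer: x2=T x4=T x6=T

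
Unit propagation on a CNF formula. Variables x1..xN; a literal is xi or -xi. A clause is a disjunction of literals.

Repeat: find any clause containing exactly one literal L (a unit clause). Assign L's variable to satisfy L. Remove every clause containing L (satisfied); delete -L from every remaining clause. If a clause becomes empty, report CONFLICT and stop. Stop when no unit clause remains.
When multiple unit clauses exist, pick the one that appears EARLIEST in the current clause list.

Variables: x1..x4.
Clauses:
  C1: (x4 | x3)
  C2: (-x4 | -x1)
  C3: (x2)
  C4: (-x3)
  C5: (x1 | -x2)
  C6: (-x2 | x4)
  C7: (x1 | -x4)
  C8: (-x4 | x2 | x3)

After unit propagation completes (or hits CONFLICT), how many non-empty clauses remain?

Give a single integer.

Answer: 0

Derivation:
unit clause [2] forces x2=T; simplify:
  drop -2 from [1, -2] -> [1]
  drop -2 from [-2, 4] -> [4]
  satisfied 2 clause(s); 6 remain; assigned so far: [2]
unit clause [-3] forces x3=F; simplify:
  drop 3 from [4, 3] -> [4]
  satisfied 1 clause(s); 5 remain; assigned so far: [2, 3]
unit clause [4] forces x4=T; simplify:
  drop -4 from [-4, -1] -> [-1]
  drop -4 from [1, -4] -> [1]
  satisfied 2 clause(s); 3 remain; assigned so far: [2, 3, 4]
unit clause [-1] forces x1=F; simplify:
  drop 1 from [1] -> [] (empty!)
  drop 1 from [1] -> [] (empty!)
  satisfied 1 clause(s); 2 remain; assigned so far: [1, 2, 3, 4]
CONFLICT (empty clause)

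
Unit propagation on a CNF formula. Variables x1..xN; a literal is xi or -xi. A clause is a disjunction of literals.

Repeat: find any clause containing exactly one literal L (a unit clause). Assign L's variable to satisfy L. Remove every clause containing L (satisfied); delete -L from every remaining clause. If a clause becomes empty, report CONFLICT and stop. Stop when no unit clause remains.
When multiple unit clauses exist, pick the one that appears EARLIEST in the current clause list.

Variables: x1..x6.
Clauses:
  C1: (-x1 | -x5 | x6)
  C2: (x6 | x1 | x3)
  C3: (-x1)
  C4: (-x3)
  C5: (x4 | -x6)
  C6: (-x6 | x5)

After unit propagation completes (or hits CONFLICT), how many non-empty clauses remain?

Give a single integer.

unit clause [-1] forces x1=F; simplify:
  drop 1 from [6, 1, 3] -> [6, 3]
  satisfied 2 clause(s); 4 remain; assigned so far: [1]
unit clause [-3] forces x3=F; simplify:
  drop 3 from [6, 3] -> [6]
  satisfied 1 clause(s); 3 remain; assigned so far: [1, 3]
unit clause [6] forces x6=T; simplify:
  drop -6 from [4, -6] -> [4]
  drop -6 from [-6, 5] -> [5]
  satisfied 1 clause(s); 2 remain; assigned so far: [1, 3, 6]
unit clause [4] forces x4=T; simplify:
  satisfied 1 clause(s); 1 remain; assigned so far: [1, 3, 4, 6]
unit clause [5] forces x5=T; simplify:
  satisfied 1 clause(s); 0 remain; assigned so far: [1, 3, 4, 5, 6]

Answer: 0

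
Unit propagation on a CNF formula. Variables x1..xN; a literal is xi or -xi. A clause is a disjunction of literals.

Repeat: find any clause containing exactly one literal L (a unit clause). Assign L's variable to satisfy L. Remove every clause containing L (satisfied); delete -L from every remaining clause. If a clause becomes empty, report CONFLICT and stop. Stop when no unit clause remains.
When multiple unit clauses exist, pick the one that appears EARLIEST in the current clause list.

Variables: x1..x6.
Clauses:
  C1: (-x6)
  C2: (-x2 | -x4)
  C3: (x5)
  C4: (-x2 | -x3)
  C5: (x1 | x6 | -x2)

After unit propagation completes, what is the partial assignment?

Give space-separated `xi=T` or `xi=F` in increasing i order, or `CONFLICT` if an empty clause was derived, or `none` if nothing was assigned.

unit clause [-6] forces x6=F; simplify:
  drop 6 from [1, 6, -2] -> [1, -2]
  satisfied 1 clause(s); 4 remain; assigned so far: [6]
unit clause [5] forces x5=T; simplify:
  satisfied 1 clause(s); 3 remain; assigned so far: [5, 6]

Answer: x5=T x6=F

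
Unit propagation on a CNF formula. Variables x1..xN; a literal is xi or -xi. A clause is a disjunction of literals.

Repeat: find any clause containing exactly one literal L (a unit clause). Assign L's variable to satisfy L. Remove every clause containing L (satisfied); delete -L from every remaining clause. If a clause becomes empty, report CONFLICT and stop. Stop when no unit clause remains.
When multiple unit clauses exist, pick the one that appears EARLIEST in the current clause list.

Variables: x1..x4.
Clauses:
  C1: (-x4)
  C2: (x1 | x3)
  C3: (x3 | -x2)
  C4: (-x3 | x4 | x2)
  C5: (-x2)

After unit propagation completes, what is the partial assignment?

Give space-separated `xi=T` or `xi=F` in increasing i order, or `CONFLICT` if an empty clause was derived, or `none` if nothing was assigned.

Answer: x1=T x2=F x3=F x4=F

Derivation:
unit clause [-4] forces x4=F; simplify:
  drop 4 from [-3, 4, 2] -> [-3, 2]
  satisfied 1 clause(s); 4 remain; assigned so far: [4]
unit clause [-2] forces x2=F; simplify:
  drop 2 from [-3, 2] -> [-3]
  satisfied 2 clause(s); 2 remain; assigned so far: [2, 4]
unit clause [-3] forces x3=F; simplify:
  drop 3 from [1, 3] -> [1]
  satisfied 1 clause(s); 1 remain; assigned so far: [2, 3, 4]
unit clause [1] forces x1=T; simplify:
  satisfied 1 clause(s); 0 remain; assigned so far: [1, 2, 3, 4]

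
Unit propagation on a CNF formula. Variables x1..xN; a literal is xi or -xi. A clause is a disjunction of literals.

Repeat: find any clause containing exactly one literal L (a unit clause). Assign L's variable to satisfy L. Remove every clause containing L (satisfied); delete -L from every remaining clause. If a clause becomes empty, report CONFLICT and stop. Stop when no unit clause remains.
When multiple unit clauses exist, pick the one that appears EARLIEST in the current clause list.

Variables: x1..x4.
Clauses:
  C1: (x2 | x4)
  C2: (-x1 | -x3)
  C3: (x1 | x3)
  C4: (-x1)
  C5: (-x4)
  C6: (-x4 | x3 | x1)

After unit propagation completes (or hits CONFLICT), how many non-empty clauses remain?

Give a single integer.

Answer: 0

Derivation:
unit clause [-1] forces x1=F; simplify:
  drop 1 from [1, 3] -> [3]
  drop 1 from [-4, 3, 1] -> [-4, 3]
  satisfied 2 clause(s); 4 remain; assigned so far: [1]
unit clause [3] forces x3=T; simplify:
  satisfied 2 clause(s); 2 remain; assigned so far: [1, 3]
unit clause [-4] forces x4=F; simplify:
  drop 4 from [2, 4] -> [2]
  satisfied 1 clause(s); 1 remain; assigned so far: [1, 3, 4]
unit clause [2] forces x2=T; simplify:
  satisfied 1 clause(s); 0 remain; assigned so far: [1, 2, 3, 4]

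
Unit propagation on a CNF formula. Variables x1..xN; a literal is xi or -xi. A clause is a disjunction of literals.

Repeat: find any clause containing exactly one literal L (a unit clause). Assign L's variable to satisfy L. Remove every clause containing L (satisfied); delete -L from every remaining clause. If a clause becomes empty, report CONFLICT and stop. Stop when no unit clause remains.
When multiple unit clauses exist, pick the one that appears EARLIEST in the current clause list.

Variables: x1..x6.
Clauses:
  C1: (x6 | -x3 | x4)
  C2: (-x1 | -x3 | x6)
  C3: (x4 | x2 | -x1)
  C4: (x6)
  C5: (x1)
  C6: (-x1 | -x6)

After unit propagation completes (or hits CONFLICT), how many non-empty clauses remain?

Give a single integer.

unit clause [6] forces x6=T; simplify:
  drop -6 from [-1, -6] -> [-1]
  satisfied 3 clause(s); 3 remain; assigned so far: [6]
unit clause [1] forces x1=T; simplify:
  drop -1 from [4, 2, -1] -> [4, 2]
  drop -1 from [-1] -> [] (empty!)
  satisfied 1 clause(s); 2 remain; assigned so far: [1, 6]
CONFLICT (empty clause)

Answer: 1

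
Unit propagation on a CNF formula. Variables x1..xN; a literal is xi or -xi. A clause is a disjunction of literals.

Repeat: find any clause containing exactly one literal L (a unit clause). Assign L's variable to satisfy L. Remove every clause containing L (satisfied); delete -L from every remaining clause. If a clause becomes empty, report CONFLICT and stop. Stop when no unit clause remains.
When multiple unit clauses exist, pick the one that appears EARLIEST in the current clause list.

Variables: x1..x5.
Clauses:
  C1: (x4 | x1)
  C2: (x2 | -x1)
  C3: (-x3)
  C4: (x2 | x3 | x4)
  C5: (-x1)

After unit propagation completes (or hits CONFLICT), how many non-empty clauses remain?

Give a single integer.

Answer: 0

Derivation:
unit clause [-3] forces x3=F; simplify:
  drop 3 from [2, 3, 4] -> [2, 4]
  satisfied 1 clause(s); 4 remain; assigned so far: [3]
unit clause [-1] forces x1=F; simplify:
  drop 1 from [4, 1] -> [4]
  satisfied 2 clause(s); 2 remain; assigned so far: [1, 3]
unit clause [4] forces x4=T; simplify:
  satisfied 2 clause(s); 0 remain; assigned so far: [1, 3, 4]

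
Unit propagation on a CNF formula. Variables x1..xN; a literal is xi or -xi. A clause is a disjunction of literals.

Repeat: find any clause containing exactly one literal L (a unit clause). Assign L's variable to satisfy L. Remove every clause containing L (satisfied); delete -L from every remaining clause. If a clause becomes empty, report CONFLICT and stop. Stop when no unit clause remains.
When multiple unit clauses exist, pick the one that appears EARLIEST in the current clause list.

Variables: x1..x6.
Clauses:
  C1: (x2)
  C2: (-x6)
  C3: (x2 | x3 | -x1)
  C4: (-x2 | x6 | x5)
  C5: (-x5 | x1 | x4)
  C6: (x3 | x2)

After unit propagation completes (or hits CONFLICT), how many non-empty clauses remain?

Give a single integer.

Answer: 1

Derivation:
unit clause [2] forces x2=T; simplify:
  drop -2 from [-2, 6, 5] -> [6, 5]
  satisfied 3 clause(s); 3 remain; assigned so far: [2]
unit clause [-6] forces x6=F; simplify:
  drop 6 from [6, 5] -> [5]
  satisfied 1 clause(s); 2 remain; assigned so far: [2, 6]
unit clause [5] forces x5=T; simplify:
  drop -5 from [-5, 1, 4] -> [1, 4]
  satisfied 1 clause(s); 1 remain; assigned so far: [2, 5, 6]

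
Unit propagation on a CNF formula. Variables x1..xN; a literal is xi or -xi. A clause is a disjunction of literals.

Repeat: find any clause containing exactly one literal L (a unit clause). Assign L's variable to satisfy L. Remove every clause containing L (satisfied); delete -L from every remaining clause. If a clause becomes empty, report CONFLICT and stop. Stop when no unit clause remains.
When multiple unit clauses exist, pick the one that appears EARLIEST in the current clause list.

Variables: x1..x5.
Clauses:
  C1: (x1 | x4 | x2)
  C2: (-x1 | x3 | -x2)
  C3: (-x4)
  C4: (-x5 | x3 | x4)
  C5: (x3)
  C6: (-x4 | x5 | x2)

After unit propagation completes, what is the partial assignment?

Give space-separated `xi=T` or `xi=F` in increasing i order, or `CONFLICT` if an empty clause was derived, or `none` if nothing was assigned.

Answer: x3=T x4=F

Derivation:
unit clause [-4] forces x4=F; simplify:
  drop 4 from [1, 4, 2] -> [1, 2]
  drop 4 from [-5, 3, 4] -> [-5, 3]
  satisfied 2 clause(s); 4 remain; assigned so far: [4]
unit clause [3] forces x3=T; simplify:
  satisfied 3 clause(s); 1 remain; assigned so far: [3, 4]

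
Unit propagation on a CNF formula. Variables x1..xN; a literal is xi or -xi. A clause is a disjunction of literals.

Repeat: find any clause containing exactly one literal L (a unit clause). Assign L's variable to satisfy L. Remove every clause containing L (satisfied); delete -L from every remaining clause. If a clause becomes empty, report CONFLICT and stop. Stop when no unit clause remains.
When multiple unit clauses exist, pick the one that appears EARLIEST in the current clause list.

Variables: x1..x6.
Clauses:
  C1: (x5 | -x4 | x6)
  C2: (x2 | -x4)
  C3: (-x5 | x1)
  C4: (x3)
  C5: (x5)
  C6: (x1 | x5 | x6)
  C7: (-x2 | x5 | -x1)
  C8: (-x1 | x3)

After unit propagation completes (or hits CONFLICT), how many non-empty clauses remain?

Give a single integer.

Answer: 1

Derivation:
unit clause [3] forces x3=T; simplify:
  satisfied 2 clause(s); 6 remain; assigned so far: [3]
unit clause [5] forces x5=T; simplify:
  drop -5 from [-5, 1] -> [1]
  satisfied 4 clause(s); 2 remain; assigned so far: [3, 5]
unit clause [1] forces x1=T; simplify:
  satisfied 1 clause(s); 1 remain; assigned so far: [1, 3, 5]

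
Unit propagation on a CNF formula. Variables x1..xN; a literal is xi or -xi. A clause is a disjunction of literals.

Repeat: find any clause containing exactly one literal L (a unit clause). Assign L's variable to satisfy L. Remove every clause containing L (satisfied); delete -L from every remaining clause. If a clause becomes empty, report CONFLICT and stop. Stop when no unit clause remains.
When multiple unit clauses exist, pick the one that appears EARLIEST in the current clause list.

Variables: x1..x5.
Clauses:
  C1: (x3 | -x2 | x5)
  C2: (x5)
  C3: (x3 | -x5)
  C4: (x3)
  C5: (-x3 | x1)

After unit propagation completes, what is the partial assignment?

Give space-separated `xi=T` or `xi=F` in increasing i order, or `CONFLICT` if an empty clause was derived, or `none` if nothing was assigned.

Answer: x1=T x3=T x5=T

Derivation:
unit clause [5] forces x5=T; simplify:
  drop -5 from [3, -5] -> [3]
  satisfied 2 clause(s); 3 remain; assigned so far: [5]
unit clause [3] forces x3=T; simplify:
  drop -3 from [-3, 1] -> [1]
  satisfied 2 clause(s); 1 remain; assigned so far: [3, 5]
unit clause [1] forces x1=T; simplify:
  satisfied 1 clause(s); 0 remain; assigned so far: [1, 3, 5]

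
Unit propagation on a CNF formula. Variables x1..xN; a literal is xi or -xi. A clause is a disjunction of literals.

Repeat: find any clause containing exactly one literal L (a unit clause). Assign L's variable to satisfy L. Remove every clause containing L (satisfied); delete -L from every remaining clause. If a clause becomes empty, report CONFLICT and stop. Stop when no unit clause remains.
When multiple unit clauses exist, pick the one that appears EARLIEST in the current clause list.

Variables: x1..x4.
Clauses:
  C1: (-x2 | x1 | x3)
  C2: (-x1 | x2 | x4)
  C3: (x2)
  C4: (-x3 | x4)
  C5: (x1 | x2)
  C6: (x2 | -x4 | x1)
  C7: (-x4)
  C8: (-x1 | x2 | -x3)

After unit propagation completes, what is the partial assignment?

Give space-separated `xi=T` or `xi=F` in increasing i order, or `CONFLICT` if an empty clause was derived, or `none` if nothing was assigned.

unit clause [2] forces x2=T; simplify:
  drop -2 from [-2, 1, 3] -> [1, 3]
  satisfied 5 clause(s); 3 remain; assigned so far: [2]
unit clause [-4] forces x4=F; simplify:
  drop 4 from [-3, 4] -> [-3]
  satisfied 1 clause(s); 2 remain; assigned so far: [2, 4]
unit clause [-3] forces x3=F; simplify:
  drop 3 from [1, 3] -> [1]
  satisfied 1 clause(s); 1 remain; assigned so far: [2, 3, 4]
unit clause [1] forces x1=T; simplify:
  satisfied 1 clause(s); 0 remain; assigned so far: [1, 2, 3, 4]

Answer: x1=T x2=T x3=F x4=F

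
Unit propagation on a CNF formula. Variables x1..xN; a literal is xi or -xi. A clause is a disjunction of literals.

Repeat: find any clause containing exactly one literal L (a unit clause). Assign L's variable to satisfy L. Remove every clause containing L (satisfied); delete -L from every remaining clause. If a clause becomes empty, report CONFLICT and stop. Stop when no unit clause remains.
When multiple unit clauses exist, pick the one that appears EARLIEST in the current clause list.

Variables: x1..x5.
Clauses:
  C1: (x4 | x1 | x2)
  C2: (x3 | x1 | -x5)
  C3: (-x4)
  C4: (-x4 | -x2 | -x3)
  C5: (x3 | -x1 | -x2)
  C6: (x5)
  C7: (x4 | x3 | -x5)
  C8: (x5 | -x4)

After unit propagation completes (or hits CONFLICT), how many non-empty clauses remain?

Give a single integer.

Answer: 1

Derivation:
unit clause [-4] forces x4=F; simplify:
  drop 4 from [4, 1, 2] -> [1, 2]
  drop 4 from [4, 3, -5] -> [3, -5]
  satisfied 3 clause(s); 5 remain; assigned so far: [4]
unit clause [5] forces x5=T; simplify:
  drop -5 from [3, 1, -5] -> [3, 1]
  drop -5 from [3, -5] -> [3]
  satisfied 1 clause(s); 4 remain; assigned so far: [4, 5]
unit clause [3] forces x3=T; simplify:
  satisfied 3 clause(s); 1 remain; assigned so far: [3, 4, 5]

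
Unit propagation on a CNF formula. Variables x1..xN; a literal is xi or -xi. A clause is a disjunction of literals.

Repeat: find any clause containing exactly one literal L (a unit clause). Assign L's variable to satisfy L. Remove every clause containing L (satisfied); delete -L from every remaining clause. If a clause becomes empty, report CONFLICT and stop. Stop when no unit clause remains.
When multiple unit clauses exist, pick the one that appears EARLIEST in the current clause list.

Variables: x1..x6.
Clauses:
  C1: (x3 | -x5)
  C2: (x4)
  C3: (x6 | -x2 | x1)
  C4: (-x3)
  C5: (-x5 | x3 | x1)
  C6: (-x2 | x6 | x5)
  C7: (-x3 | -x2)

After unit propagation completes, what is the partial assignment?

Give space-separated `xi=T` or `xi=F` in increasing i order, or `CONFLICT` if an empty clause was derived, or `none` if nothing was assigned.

Answer: x3=F x4=T x5=F

Derivation:
unit clause [4] forces x4=T; simplify:
  satisfied 1 clause(s); 6 remain; assigned so far: [4]
unit clause [-3] forces x3=F; simplify:
  drop 3 from [3, -5] -> [-5]
  drop 3 from [-5, 3, 1] -> [-5, 1]
  satisfied 2 clause(s); 4 remain; assigned so far: [3, 4]
unit clause [-5] forces x5=F; simplify:
  drop 5 from [-2, 6, 5] -> [-2, 6]
  satisfied 2 clause(s); 2 remain; assigned so far: [3, 4, 5]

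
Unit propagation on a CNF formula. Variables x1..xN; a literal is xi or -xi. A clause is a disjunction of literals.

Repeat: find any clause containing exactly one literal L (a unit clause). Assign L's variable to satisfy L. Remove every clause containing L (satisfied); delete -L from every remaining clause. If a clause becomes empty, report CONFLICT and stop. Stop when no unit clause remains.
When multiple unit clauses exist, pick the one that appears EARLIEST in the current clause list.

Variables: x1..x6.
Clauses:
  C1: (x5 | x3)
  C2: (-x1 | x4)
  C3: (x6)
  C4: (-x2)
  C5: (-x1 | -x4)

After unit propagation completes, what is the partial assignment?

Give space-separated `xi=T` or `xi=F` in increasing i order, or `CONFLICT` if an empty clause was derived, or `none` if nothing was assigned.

unit clause [6] forces x6=T; simplify:
  satisfied 1 clause(s); 4 remain; assigned so far: [6]
unit clause [-2] forces x2=F; simplify:
  satisfied 1 clause(s); 3 remain; assigned so far: [2, 6]

Answer: x2=F x6=T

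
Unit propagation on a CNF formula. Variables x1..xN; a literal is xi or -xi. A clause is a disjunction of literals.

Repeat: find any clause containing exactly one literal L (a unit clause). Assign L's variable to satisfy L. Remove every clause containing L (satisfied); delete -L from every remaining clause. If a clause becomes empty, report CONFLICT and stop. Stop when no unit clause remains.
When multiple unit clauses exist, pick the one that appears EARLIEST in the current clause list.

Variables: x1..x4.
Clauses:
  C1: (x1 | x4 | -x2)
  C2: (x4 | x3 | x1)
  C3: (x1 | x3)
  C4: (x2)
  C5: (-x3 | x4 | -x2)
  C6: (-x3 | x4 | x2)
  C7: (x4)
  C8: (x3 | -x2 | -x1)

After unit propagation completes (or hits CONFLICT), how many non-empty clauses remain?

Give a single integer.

unit clause [2] forces x2=T; simplify:
  drop -2 from [1, 4, -2] -> [1, 4]
  drop -2 from [-3, 4, -2] -> [-3, 4]
  drop -2 from [3, -2, -1] -> [3, -1]
  satisfied 2 clause(s); 6 remain; assigned so far: [2]
unit clause [4] forces x4=T; simplify:
  satisfied 4 clause(s); 2 remain; assigned so far: [2, 4]

Answer: 2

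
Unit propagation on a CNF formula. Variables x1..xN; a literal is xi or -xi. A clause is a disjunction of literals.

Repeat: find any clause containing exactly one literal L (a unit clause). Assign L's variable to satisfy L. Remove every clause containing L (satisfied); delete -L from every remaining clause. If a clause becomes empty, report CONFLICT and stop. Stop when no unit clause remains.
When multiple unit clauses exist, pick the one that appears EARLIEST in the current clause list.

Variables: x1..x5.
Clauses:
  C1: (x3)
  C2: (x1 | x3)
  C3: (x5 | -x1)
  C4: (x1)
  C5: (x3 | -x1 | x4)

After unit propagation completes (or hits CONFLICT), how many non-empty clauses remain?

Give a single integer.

Answer: 0

Derivation:
unit clause [3] forces x3=T; simplify:
  satisfied 3 clause(s); 2 remain; assigned so far: [3]
unit clause [1] forces x1=T; simplify:
  drop -1 from [5, -1] -> [5]
  satisfied 1 clause(s); 1 remain; assigned so far: [1, 3]
unit clause [5] forces x5=T; simplify:
  satisfied 1 clause(s); 0 remain; assigned so far: [1, 3, 5]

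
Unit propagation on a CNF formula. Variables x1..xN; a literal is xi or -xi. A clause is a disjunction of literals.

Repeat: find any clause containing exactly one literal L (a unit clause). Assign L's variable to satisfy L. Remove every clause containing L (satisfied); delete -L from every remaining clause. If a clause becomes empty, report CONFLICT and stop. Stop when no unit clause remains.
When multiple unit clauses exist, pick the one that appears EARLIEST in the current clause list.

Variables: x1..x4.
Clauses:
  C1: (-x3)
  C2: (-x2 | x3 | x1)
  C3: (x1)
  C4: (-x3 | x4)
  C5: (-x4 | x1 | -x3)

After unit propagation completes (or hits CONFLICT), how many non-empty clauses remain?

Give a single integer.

unit clause [-3] forces x3=F; simplify:
  drop 3 from [-2, 3, 1] -> [-2, 1]
  satisfied 3 clause(s); 2 remain; assigned so far: [3]
unit clause [1] forces x1=T; simplify:
  satisfied 2 clause(s); 0 remain; assigned so far: [1, 3]

Answer: 0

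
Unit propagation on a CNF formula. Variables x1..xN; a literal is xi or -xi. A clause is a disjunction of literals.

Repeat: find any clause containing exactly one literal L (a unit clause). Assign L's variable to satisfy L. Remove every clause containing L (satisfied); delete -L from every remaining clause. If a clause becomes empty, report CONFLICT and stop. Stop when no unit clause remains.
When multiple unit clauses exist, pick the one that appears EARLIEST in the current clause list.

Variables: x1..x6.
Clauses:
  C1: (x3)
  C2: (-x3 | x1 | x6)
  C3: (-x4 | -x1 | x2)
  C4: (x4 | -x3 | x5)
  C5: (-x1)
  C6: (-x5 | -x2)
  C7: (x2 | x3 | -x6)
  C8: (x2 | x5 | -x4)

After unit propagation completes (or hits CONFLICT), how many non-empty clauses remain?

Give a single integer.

unit clause [3] forces x3=T; simplify:
  drop -3 from [-3, 1, 6] -> [1, 6]
  drop -3 from [4, -3, 5] -> [4, 5]
  satisfied 2 clause(s); 6 remain; assigned so far: [3]
unit clause [-1] forces x1=F; simplify:
  drop 1 from [1, 6] -> [6]
  satisfied 2 clause(s); 4 remain; assigned so far: [1, 3]
unit clause [6] forces x6=T; simplify:
  satisfied 1 clause(s); 3 remain; assigned so far: [1, 3, 6]

Answer: 3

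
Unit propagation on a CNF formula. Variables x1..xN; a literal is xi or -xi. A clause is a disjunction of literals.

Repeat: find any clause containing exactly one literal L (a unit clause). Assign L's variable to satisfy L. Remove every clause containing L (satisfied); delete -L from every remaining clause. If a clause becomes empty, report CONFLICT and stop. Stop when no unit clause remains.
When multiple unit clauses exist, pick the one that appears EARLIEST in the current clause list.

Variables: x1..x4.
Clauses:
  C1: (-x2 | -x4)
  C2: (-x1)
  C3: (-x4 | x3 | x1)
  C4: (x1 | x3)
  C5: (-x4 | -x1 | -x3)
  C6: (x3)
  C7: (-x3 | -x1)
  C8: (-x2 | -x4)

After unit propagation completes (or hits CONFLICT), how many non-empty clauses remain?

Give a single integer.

Answer: 2

Derivation:
unit clause [-1] forces x1=F; simplify:
  drop 1 from [-4, 3, 1] -> [-4, 3]
  drop 1 from [1, 3] -> [3]
  satisfied 3 clause(s); 5 remain; assigned so far: [1]
unit clause [3] forces x3=T; simplify:
  satisfied 3 clause(s); 2 remain; assigned so far: [1, 3]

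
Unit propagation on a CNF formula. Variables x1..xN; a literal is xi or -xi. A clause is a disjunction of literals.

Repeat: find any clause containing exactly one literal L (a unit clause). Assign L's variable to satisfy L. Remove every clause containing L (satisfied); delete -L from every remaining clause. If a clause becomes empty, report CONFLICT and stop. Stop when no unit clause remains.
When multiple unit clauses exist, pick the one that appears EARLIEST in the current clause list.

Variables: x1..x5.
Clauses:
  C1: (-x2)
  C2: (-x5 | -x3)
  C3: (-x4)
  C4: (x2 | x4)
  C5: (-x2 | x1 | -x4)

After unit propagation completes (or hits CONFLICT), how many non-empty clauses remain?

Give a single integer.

unit clause [-2] forces x2=F; simplify:
  drop 2 from [2, 4] -> [4]
  satisfied 2 clause(s); 3 remain; assigned so far: [2]
unit clause [-4] forces x4=F; simplify:
  drop 4 from [4] -> [] (empty!)
  satisfied 1 clause(s); 2 remain; assigned so far: [2, 4]
CONFLICT (empty clause)

Answer: 1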